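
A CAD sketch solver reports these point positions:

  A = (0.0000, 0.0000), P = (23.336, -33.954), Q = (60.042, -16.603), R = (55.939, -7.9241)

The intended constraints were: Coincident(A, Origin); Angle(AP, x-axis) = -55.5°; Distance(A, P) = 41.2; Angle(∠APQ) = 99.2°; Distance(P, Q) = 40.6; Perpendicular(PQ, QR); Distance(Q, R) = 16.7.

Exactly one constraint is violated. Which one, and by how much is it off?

Distance(Q, R) = 16.7 — off by 7.10.

A = (0.00, 0.00) ✓; AP at -55.50° ✓; |AP| = 41.20 ✓; ∠APQ = 99.20° ✓; |PQ| = 40.60 ✓; ∠(PQ, QR) = 90.00° ✓; |QR| = 9.600 ✗.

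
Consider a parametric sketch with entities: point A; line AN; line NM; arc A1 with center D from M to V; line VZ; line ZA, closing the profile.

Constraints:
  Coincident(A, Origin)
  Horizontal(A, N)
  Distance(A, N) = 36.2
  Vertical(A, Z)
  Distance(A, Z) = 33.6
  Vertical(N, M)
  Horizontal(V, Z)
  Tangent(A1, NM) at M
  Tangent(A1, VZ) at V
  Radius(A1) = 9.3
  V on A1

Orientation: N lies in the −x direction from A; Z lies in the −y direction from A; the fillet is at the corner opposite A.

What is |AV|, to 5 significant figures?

43.041

The virtual corner opposite A is at (-36.200, -33.600). The tangent condition forces DM to be normal to NM and A1 meets VZ tangentially, so DV is at right angles to VZ, with radius 9.3, so the center D sits 9.3 in from both sides at D = (-26.900, -24.300). That places the tangent points at M = (-36.200, -24.300) on NM and V = (-26.900, -33.600) on VZ. Then |AV| = |V − A| = 43.041.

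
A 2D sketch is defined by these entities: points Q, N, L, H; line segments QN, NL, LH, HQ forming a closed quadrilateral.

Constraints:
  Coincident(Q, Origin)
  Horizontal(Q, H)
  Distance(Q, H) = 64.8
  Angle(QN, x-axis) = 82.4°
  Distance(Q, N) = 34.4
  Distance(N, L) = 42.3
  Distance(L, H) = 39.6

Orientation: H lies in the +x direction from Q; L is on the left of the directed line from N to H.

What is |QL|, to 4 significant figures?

58.64

Q is at the origin; Q and H share the same y with |QH| = 64.8 and H in +x, so H = (64.8, 0). QN runs at 82.4° with |QN| = 34.4, so N = (4.550, 34.10). L is determined by |NL| = 42.3 and |LH| = 39.6 together: it lies at the intersection of circle(N, 42.3) and circle(H, 39.6). With |NH| = 69.23, the foot of the radical line on NH is 36.21 from N and the perpendicular offset is √(42.3² − 36.21²) = 21.86. Taking the left-of-NH solution: L = (46.83, 35.29).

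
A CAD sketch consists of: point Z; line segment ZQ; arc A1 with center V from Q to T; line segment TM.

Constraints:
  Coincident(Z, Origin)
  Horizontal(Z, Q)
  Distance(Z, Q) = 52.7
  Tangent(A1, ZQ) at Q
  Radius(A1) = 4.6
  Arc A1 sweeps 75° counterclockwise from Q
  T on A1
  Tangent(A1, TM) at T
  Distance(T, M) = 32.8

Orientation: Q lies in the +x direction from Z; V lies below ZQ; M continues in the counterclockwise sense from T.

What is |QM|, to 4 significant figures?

37.40

On A1, Q sits at bearing 90° from V; a 75° counterclockwise sweep puts T at bearing 165°, so T = V + 4.6·(cos 165°, sin 165°) = (48.26, -3.409). Tangency of A1 to TM means the radius VT is perpendicular to TM, so TM runs along (−sin 165°, cos 165°); with |TM| = 32.8, M = (39.77, -35.09). Then |QM| = |M − Q| = 37.40.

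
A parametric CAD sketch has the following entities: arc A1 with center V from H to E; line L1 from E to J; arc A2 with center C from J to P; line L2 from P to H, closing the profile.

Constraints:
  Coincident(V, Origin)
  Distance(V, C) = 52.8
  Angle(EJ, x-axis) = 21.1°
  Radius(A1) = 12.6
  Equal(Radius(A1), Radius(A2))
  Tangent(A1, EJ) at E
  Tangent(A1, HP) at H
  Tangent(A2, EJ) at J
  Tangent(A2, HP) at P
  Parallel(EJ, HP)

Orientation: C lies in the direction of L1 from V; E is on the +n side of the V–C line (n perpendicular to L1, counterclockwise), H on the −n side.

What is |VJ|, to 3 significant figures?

54.3

Tangency of A1 to both parallel lines with radius 12.6 puts E and H at V ± 12.6·n: E = (-4.54, 11.8), H = (4.54, -11.8). Equal radii place J and P the same way about C: J = C + 12.6·n = (44.7, 30.8), P = C − 12.6·n = (53.8, 7.25). Then |VJ| = |J − V| = 54.3.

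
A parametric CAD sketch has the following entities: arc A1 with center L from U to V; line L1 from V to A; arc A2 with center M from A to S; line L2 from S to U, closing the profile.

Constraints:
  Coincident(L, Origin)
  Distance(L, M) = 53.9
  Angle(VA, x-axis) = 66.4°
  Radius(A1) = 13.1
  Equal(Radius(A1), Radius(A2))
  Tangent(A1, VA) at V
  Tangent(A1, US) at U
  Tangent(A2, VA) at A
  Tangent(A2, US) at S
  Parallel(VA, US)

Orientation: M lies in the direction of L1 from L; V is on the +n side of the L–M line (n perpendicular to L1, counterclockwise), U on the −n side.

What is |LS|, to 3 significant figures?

55.5

Tangency of A1 to both parallel lines with radius 13.1 puts V and U at L ± 13.1·n: V = (-12.0, 5.24), U = (12.0, -5.24). Equal radii place A and S the same way about M: A = M + 13.1·n = (9.57, 54.6), S = M − 13.1·n = (33.6, 44.1). Then |LS| = |S − L| = 55.5.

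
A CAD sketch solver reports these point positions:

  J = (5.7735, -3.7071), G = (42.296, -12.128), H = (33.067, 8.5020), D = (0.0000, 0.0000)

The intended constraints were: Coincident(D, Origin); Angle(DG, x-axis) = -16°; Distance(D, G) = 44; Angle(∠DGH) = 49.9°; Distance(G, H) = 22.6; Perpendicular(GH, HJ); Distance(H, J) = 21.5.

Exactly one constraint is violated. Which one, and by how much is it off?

Distance(H, J) = 21.5 — off by 8.40.

D = (0.00, 0.00) ✓; DG at -16.00° ✓; |DG| = 44.00 ✓; ∠DGH = 49.90° ✓; |GH| = 22.60 ✓; ∠(GH, HJ) = 90.00° ✓; |HJ| = 29.90 ✗.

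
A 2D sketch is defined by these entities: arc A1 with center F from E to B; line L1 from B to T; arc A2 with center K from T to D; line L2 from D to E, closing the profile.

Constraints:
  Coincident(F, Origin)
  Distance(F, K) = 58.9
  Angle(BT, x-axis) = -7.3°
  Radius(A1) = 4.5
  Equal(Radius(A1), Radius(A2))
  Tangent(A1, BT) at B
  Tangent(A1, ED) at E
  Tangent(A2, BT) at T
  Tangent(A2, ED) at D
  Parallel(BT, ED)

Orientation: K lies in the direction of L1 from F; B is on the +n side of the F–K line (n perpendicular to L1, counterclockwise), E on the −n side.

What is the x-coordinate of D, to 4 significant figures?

57.85

Tangency of A1 to both parallel lines with radius 4.5 puts B and E at F ± 4.5·n: B = (0.5718, 4.464), E = (-0.5718, -4.464). Equal radii place T and D the same way about K: T = K + 4.5·n = (58.99, -3.021), D = K − 4.5·n = (57.85, -11.95). So D.x = 57.85.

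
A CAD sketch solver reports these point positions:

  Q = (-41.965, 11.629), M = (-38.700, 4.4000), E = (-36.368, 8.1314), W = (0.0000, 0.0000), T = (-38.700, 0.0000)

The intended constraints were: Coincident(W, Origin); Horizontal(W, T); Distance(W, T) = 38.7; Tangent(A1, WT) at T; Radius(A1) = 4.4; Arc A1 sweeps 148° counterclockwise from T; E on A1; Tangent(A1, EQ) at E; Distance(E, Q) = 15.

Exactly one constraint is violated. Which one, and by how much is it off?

Distance(E, Q) = 15 — off by 8.40.

W = (0.00, 0.00) ✓; W.y = 0.00, T.y = 0.00 ✓; |WT| = 38.70 ✓; ∠(MT, TW) = 90.00° ✓; |MT| = 4.400 ✓; bearing(M→E) − bearing(M→T) = 148.0° ✓; |ME| = 4.400 ✓; ∠(ME, EQ) = 90.00° ✓; |EQ| = 6.600 ✗.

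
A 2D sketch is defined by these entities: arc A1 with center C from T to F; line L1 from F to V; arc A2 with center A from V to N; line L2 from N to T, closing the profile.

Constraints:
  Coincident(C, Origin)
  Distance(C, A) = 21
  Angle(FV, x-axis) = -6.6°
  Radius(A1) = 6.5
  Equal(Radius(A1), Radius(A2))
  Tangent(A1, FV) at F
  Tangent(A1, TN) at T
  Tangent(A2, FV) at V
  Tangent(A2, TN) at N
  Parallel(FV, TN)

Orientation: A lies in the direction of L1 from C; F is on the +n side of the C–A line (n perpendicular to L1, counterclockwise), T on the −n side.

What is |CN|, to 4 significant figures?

21.98

Tangency of A1 to both parallel lines with radius 6.5 puts F and T at C ± 6.5·n: F = (0.7471, 6.457), T = (-0.7471, -6.457). Equal radii place V and N the same way about A: V = A + 6.5·n = (21.61, 4.043), N = A − 6.5·n = (20.11, -8.871). Then |CN| = |N − C| = 21.98.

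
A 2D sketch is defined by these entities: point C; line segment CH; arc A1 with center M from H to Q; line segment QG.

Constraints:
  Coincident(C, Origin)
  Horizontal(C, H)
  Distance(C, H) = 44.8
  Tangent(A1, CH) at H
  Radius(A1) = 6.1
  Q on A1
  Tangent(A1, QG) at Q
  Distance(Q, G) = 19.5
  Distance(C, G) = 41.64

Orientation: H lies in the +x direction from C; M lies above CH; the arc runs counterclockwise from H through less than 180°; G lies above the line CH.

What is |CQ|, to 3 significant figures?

50.0

Checks: |MQ| = 6.100 ✓; ∠(MQ, QG) = 90.00° ✓; |QG| = 19.50 ✓; |CG| = 41.64 ✓.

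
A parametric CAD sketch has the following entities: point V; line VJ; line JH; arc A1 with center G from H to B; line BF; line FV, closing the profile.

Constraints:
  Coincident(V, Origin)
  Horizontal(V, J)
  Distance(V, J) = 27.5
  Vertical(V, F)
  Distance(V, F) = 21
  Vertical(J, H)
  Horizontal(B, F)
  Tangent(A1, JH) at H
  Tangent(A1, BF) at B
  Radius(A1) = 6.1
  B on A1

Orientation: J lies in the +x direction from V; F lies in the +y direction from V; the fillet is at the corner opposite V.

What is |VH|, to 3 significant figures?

31.3

The virtual corner opposite V is at (27.5, 21.0). The tangent condition forces GH to be normal to JH and tangency of A1 to BF means the radius GB is perpendicular to BF, with radius 6.1, so the center G sits 6.1 in from both sides at G = (21.4, 14.9). That places the tangent points at H = (27.5, 14.9) on JH and B = (21.4, 21.0) on BF. Then |VH| = |H − V| = 31.3.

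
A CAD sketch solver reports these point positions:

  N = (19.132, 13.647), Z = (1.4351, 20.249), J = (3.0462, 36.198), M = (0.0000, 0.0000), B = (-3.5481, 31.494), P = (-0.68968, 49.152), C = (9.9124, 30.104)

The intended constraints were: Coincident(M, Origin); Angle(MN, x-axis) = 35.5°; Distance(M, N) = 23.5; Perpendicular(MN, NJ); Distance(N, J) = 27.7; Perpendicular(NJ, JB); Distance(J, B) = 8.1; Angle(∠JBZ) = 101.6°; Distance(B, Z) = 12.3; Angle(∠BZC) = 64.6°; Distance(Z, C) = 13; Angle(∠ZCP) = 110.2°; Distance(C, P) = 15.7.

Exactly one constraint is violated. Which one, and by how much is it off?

Distance(C, P) = 15.7 — off by 6.10.

M = (0.00, 0.00) ✓; MN at 35.50° ✓; |MN| = 23.50 ✓; ∠(MN, NJ) = 90.00° ✓; |NJ| = 27.70 ✓; ∠(NJ, JB) = 90.00° ✓; |JB| = 8.100 ✓; ∠JBZ = 101.6° ✓; |BZ| = 12.30 ✓; ∠BZC = 64.60° ✓; |ZC| = 13.00 ✓; ∠ZCP = 110.2° ✓; |CP| = 21.80 ✗.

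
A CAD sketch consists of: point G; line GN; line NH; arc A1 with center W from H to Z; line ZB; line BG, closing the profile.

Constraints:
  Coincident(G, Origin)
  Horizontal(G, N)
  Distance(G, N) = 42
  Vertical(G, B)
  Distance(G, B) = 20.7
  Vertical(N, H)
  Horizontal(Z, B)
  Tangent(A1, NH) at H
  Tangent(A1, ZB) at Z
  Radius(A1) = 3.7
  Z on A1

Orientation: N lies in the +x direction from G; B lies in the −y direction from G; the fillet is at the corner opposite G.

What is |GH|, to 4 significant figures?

45.31

G is at the origin; G and N share the same y with |GN| = 42.0 and N on the +x side, so N = (42.00, 0.000). G and B share the same x with |GB| = 20.7 and B on the −y side, so B = (0.000, -20.70). The virtual corner opposite G is at (42.00, -20.70). The tangent condition forces WH to be normal to NH and A1 meets ZB tangentially, so WZ is at right angles to ZB, with radius 3.7, so the center W sits 3.7 in from both sides at W = (38.30, -17.00). That places the tangent points at H = (42.00, -17.00) on NH and Z = (38.30, -20.70) on ZB. Then |GH| = |H − G| = 45.31.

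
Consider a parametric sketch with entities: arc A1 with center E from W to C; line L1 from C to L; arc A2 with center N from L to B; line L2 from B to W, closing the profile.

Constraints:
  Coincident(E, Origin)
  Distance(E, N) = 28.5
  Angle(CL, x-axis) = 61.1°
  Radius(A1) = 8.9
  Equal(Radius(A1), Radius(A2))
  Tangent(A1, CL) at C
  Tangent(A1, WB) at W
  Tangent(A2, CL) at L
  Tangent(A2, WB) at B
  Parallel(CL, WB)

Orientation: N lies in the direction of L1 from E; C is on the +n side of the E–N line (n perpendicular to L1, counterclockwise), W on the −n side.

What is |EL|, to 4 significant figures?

29.86

The slot axis is L1's direction at 61.1°, so u = (cos 61.1°, sin 61.1°) = (0.4833, 0.8755) and n = (−sin 61.1°, cos 61.1°) = (-0.8755, 0.4833). E is at the origin and N lies 28.5 along u from E, so N = 28.5·u = (13.77, 24.95). Tangency of A1 to both parallel lines with radius 8.9 puts C and W at E ± 8.9·n: C = (-7.792, 4.301), W = (7.792, -4.301). Equal radii place L and B the same way about N: L = N + 8.9·n = (5.982, 29.25), B = N − 8.9·n = (21.57, 20.65). Then |EL| = |L − E| = 29.86.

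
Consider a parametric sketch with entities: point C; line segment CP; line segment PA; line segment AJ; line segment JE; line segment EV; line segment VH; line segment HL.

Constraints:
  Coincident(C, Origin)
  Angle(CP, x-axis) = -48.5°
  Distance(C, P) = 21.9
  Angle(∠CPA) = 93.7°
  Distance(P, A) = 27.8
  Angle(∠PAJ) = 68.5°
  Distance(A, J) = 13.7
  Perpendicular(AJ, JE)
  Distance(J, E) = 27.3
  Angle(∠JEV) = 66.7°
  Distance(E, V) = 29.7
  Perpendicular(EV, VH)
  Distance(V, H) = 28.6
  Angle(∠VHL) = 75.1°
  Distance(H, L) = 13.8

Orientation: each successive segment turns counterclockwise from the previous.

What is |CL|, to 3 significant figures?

31.0

EV is perpendicular to VH, so VH runs at 82.6°; with |VH| = 28.6, H = (43.9, 8.69). ∠VHL = 75.1° gives HL at -172° from the x-axis; with |HL| = 13.8, L = (30.2, 6.89). Then |CL| = |L − C| = 31.0.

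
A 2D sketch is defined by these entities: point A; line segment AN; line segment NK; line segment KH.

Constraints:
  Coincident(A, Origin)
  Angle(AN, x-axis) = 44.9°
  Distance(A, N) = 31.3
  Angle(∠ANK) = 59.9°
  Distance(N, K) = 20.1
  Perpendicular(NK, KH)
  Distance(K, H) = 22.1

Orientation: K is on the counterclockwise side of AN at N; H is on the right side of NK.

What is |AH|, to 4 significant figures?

49.38

A is at the origin; AN runs at 44.9° with length 31.3, so N = 31.3·(cos 44.9°, sin 44.9°) = (22.17, 22.09). ∠ANK = 59.9°, so NK runs at 44.9° + (180° − 59.9°) = 165.0° from the x-axis; with |NK| = 20.1, K = N + 20.1·(cos 165.0°, sin 165.0°) = (2.756, 27.30). The perpendicularity gives KH at right angles to NK; with |KH| = 22.1 on the right of NK, H = K + 22.1·(0.2588, 0.9659) = (8.476, 48.64). Then |AH| = |H − A| = 49.38.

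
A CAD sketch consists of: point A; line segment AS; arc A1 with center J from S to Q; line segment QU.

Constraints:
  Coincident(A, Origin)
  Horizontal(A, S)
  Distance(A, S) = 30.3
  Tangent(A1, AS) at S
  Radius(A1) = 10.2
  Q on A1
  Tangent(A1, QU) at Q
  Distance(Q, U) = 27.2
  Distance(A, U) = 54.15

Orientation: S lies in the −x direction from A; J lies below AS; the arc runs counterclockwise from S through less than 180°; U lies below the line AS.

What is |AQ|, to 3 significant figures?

41.9

Checks: |JQ| = 10.20 ✓; ∠(JQ, QU) = 90.00° ✓; |QU| = 27.20 ✓; |AU| = 54.15 ✓.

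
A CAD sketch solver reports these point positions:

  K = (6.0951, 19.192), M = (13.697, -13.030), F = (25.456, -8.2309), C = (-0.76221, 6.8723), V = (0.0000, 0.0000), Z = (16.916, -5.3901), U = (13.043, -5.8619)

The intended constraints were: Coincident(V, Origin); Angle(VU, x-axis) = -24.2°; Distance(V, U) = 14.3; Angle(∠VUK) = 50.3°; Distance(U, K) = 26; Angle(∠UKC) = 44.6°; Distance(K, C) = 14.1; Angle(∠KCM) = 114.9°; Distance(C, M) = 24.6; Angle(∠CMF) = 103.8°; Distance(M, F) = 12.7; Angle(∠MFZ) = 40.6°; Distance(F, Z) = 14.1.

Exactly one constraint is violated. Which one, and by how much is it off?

Distance(F, Z) = 14.1 — off by 5.10.

V = (0.00, 0.00) ✓; VU at -24.20° ✓; |VU| = 14.30 ✓; ∠VUK = 50.30° ✓; |UK| = 26.00 ✓; ∠UKC = 44.60° ✓; |KC| = 14.10 ✓; ∠KCM = 114.9° ✓; |CM| = 24.60 ✓; ∠CMF = 103.8° ✓; |MF| = 12.70 ✓; ∠MFZ = 40.60° ✓; |FZ| = 9.000 ✗.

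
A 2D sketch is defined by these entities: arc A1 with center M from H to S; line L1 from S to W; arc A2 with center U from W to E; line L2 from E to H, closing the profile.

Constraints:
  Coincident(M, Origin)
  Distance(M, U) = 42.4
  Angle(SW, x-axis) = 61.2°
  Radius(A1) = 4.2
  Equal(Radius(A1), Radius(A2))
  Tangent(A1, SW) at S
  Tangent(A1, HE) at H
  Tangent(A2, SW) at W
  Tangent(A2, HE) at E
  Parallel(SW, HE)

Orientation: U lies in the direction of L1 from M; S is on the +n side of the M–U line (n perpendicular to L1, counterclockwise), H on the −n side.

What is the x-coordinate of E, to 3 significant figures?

24.1

Tangency of A1 to both parallel lines with radius 4.2 puts S and H at M ± 4.2·n: S = (-3.68, 2.02), H = (3.68, -2.02). Equal radii place W and E the same way about U: W = U + 4.2·n = (16.7, 39.2), E = U − 4.2·n = (24.1, 35.1). So E.x = 24.1.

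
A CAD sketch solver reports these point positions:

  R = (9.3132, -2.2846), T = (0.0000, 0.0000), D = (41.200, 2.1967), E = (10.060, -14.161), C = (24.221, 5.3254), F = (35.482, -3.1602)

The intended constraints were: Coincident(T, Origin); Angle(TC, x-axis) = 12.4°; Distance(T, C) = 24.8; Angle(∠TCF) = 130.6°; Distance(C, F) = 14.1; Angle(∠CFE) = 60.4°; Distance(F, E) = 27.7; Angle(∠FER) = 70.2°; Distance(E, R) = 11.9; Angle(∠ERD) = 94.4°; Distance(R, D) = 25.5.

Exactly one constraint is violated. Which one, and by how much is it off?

Distance(R, D) = 25.5 — off by 6.70.

T = (0.00, 0.00) ✓; TC at 12.40° ✓; |TC| = 24.80 ✓; ∠TCF = 130.6° ✓; |CF| = 14.10 ✓; ∠CFE = 60.40° ✓; |FE| = 27.70 ✓; ∠FER = 70.20° ✓; |ER| = 11.90 ✓; ∠ERD = 94.40° ✓; |RD| = 32.20 ✗.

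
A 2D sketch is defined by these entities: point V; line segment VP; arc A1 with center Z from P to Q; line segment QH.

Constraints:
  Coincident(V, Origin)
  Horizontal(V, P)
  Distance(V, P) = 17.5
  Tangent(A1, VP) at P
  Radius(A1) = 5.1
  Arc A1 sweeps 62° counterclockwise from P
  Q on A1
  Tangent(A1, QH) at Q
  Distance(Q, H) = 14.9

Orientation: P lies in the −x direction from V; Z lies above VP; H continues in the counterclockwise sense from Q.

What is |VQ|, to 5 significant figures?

13.276

V is at the origin; V and P share the same y with |VP| = 17.5 and P on the −x side, so P = (-17.500, 0.0000). Tangency of A1 to VP means the radius ZP is perpendicular to VP, so Z = P + (0, 5.1) = (-17.500, 5.1000). On A1, P sits at bearing -90° from Z; a 62° counterclockwise sweep puts Q at bearing -28°, so Q = Z + 5.1·(cos -28°, sin -28°) = (-12.997, 2.7057). Then |VQ| = |Q − V| = 13.276.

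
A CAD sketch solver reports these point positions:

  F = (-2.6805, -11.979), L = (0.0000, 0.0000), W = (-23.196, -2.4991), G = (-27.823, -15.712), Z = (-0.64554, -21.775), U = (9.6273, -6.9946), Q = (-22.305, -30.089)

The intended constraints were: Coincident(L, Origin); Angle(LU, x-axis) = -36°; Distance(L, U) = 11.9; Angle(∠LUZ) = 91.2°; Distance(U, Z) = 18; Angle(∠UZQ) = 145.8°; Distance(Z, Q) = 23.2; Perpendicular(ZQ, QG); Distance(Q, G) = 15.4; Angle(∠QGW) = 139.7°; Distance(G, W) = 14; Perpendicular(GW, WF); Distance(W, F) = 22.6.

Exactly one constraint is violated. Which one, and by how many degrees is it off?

Perpendicular(GW, WF) — off by 5.50°.

L = (0.00, 0.00) ✓; LU at -36.00° ✓; |LU| = 11.90 ✓; ∠LUZ = 91.20° ✓; |UZ| = 18.00 ✓; ∠UZQ = 145.8° ✓; |ZQ| = 23.20 ✓; ∠(ZQ, QG) = 90.00° ✓; |QG| = 15.40 ✓; ∠QGW = 139.7° ✓; |GW| = 14.00 ✓; ∠(GW, WF) = 95.50° ✗; |WF| = 22.60 ✓.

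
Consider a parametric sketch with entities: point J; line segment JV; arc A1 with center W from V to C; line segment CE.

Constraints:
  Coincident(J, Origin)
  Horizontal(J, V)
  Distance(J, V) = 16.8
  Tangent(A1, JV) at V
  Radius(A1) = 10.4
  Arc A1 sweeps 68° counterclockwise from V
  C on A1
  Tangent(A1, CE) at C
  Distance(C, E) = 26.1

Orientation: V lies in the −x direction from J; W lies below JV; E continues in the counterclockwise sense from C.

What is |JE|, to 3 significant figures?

47.5

On A1, V sits at bearing 90° from W; a 68° counterclockwise sweep puts C at bearing 158°, so C = W + 10.4·(cos 158°, sin 158°) = (-26.4, -6.50). A1 meets CE tangentially, so WC is at right angles to CE, so CE runs along (−sin 158°, cos 158°); with |CE| = 26.1, E = (-36.2, -30.7). Then |JE| = |E − J| = 47.5.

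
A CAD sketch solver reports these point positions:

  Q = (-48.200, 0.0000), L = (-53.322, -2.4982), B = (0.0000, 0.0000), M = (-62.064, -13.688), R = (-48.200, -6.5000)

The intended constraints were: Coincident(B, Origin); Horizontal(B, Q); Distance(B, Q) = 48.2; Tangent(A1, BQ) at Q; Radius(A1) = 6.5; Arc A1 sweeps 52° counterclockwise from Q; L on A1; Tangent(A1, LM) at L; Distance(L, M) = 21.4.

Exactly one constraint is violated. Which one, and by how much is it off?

Distance(L, M) = 21.4 — off by 7.20.

B = (0.00, 0.00) ✓; B.y = 0.00, Q.y = 0.00 ✓; |BQ| = 48.20 ✓; ∠(RQ, QB) = 90.00° ✓; |RQ| = 6.500 ✓; bearing(R→L) − bearing(R→Q) = 52.00° ✓; |RL| = 6.500 ✓; ∠(RL, LM) = 90.00° ✓; |LM| = 14.20 ✗.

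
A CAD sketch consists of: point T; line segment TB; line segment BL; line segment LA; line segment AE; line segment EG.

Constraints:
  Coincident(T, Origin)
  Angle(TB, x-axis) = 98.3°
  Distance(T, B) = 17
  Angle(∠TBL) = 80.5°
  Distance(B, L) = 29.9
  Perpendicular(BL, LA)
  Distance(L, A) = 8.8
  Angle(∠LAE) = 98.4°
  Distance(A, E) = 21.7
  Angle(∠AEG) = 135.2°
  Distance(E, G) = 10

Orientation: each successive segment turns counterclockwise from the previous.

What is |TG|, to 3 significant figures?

11.0

∠LAE = 98.4° gives AE at 9.40° from the x-axis; with |AE| = 21.7, E = (-6.82, 2.85). ∠AEG = 135.2° gives EG at 54.2° from the x-axis; with |EG| = 10.0, G = (-0.974, 11.0). Then |TG| = |G − T| = 11.0.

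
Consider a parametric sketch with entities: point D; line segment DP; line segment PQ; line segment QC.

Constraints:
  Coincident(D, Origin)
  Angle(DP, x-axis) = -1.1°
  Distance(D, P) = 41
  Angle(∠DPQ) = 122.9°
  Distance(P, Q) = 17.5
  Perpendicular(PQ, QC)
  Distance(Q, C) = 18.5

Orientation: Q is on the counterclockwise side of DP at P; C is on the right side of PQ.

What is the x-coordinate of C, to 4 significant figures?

66.12

∠DPQ = 122.9°, so PQ runs at -1.1° + (180° − 122.9°) = 56.00° from the x-axis; with |PQ| = 17.5, Q = P + 17.5·(cos 56.00°, sin 56.00°) = (50.78, 13.72). The perpendicularity gives QC at right angles to PQ; with |QC| = 18.5 on the right of PQ, C = Q + 18.5·(0.8290, -0.5592) = (66.12, 3.376). So C.x = 66.12.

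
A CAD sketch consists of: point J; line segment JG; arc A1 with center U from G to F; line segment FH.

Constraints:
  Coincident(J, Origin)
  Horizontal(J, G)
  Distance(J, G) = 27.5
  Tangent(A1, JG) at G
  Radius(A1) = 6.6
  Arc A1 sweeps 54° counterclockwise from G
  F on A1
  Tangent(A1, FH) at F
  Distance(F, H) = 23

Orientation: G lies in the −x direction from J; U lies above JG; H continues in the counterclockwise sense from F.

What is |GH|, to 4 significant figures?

28.47

On A1, G sits at bearing -90° from U; a 54° counterclockwise sweep puts F at bearing -36°, so F = U + 6.6·(cos -36°, sin -36°) = (-22.16, 2.721). A1 meets FH tangentially, so UF is at right angles to FH, so FH runs along (−sin -36°, cos -36°); with |FH| = 23.0, H = (-8.641, 21.33). Then |GH| = |H − G| = 28.47.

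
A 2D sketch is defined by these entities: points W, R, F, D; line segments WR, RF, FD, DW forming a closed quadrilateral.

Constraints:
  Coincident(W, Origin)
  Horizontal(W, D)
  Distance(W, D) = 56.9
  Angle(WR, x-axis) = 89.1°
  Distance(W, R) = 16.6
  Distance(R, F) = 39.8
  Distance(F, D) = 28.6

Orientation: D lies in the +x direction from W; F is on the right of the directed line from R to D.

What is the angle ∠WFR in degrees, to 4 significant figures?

23.48°

Checks: |RF| = 39.80 ✓; |FD| = 28.60 ✓.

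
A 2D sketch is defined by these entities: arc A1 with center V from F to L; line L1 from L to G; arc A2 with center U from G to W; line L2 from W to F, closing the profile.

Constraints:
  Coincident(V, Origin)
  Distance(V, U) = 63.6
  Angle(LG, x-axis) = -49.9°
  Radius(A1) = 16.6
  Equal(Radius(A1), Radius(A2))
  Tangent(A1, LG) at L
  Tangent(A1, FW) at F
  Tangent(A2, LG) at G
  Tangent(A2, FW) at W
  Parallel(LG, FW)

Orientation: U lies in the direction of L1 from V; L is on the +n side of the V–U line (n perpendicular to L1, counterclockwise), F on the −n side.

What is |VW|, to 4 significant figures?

65.73

The slot axis is L1's direction at -49.9°, so u = (cos -49.9°, sin -49.9°) = (0.6441, -0.7649) and n = (−sin -49.9°, cos -49.9°) = (0.7649, 0.6441). V is at the origin and U lies 63.6 along u from V, so U = 63.6·u = (40.97, -48.65). Tangency of A1 to both parallel lines with radius 16.6 puts L and F at V ± 16.6·n: L = (12.70, 10.69), F = (-12.70, -10.69). Equal radii place G and W the same way about U: G = U + 16.6·n = (53.66, -37.96), W = U − 16.6·n = (28.27, -59.34). Then |VW| = |W − V| = 65.73.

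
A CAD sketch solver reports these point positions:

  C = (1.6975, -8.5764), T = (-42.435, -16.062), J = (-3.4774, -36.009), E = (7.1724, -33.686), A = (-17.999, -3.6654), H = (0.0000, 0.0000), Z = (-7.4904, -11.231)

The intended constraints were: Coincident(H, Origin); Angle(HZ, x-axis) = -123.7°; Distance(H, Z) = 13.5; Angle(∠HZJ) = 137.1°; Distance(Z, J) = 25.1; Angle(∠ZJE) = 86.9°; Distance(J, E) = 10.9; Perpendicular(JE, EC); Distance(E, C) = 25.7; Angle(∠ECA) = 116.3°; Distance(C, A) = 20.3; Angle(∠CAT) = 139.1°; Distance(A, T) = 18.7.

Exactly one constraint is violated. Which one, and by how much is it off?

Distance(A, T) = 18.7 — off by 8.70.

H = (0.00, 0.00) ✓; HZ at -123.7° ✓; |HZ| = 13.50 ✓; ∠HZJ = 137.1° ✓; |ZJ| = 25.10 ✓; ∠ZJE = 86.89° ✓; |JE| = 10.90 ✓; ∠(JE, EC) = 90.00° ✓; |EC| = 25.70 ✓; ∠ECA = 116.3° ✓; |CA| = 20.30 ✓; ∠CAT = 139.1° ✓; |AT| = 27.40 ✗.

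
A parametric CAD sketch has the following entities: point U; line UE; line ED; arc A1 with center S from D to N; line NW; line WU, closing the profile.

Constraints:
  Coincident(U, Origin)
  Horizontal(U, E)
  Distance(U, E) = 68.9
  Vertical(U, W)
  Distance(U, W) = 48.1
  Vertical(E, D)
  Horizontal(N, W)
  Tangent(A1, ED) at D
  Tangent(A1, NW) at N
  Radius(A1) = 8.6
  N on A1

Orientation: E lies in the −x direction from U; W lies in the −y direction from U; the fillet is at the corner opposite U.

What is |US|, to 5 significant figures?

72.086

UW is vertical with |UW| = 48.1 and W on the −y side, so W = (0.0000, -48.100). The virtual corner opposite U is at (-68.900, -48.100). Since A1 is tangent to ED there, SD ⟂ ED and the tangent condition forces SN to be normal to NW, with radius 8.6, so the center S sits 8.6 in from both sides at S = (-60.300, -39.500). Then |US| = |S − U| = 72.086.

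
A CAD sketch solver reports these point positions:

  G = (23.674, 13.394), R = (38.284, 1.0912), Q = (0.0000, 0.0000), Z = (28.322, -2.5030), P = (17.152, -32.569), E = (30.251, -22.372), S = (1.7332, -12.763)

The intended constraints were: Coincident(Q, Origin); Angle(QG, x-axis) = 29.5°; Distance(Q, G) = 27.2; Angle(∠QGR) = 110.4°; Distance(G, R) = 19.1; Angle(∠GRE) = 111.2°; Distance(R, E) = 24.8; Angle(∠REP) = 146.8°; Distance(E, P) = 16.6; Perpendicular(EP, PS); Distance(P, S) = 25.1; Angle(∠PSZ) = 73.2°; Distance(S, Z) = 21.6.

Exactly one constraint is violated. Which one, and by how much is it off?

Distance(S, Z) = 21.6 — off by 6.90.

Q = (0.00, 0.00) ✓; QG at 29.50° ✓; |QG| = 27.20 ✓; ∠QGR = 110.4° ✓; |GR| = 19.10 ✓; ∠GRE = 111.2° ✓; |RE| = 24.80 ✓; ∠REP = 146.8° ✓; |EP| = 16.60 ✓; ∠(EP, PS) = 90.00° ✓; |PS| = 25.10 ✓; ∠PSZ = 73.20° ✓; |SZ| = 28.50 ✗.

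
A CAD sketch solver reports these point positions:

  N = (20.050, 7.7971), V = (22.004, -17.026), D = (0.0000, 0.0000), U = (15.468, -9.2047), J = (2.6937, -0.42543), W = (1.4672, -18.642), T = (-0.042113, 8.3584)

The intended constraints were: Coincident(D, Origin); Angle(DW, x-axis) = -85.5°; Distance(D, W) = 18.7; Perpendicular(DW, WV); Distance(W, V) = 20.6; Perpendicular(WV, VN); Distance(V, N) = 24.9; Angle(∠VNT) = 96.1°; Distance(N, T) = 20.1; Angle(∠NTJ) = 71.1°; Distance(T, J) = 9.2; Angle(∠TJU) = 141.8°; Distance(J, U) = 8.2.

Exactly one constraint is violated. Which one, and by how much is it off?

Distance(J, U) = 8.2 — off by 7.30.

D = (0.00, 0.00) ✓; DW at -85.50° ✓; |DW| = 18.70 ✓; ∠(DW, WV) = 90.00° ✓; |WV| = 20.60 ✓; ∠(WV, VN) = 90.00° ✓; |VN| = 24.90 ✓; ∠VNT = 96.10° ✓; |NT| = 20.10 ✓; ∠NTJ = 71.10° ✓; |TJ| = 9.200 ✓; ∠TJU = 141.8° ✓; |JU| = 15.50 ✗.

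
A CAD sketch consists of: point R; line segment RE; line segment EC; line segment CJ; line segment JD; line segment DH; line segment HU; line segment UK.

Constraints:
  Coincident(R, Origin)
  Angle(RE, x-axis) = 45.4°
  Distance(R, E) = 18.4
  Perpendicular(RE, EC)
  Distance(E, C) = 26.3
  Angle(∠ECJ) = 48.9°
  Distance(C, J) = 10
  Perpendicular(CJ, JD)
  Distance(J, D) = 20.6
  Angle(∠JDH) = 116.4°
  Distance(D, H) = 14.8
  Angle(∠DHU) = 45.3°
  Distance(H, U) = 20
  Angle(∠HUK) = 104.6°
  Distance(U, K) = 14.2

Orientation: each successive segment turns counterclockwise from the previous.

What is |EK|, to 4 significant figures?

10.71

∠DHU = 45.3° gives HU at -165.2° from the x-axis; with |HU| = 20.0, U = (2.186, 28.05). ∠HUK = 104.6° gives UK at -89.80° from the x-axis; with |UK| = 14.2, K = (2.235, 13.85). Then |EK| = |K − E| = 10.71.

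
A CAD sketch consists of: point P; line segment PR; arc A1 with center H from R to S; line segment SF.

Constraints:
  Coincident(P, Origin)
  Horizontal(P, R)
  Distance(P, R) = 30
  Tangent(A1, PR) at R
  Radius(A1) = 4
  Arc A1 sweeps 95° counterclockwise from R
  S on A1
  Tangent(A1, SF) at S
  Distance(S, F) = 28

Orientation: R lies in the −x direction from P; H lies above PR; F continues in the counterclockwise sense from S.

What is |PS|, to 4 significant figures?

26.38

P is at the origin; P and R share the same y with |PR| = 30.0 and R on the −x side, so R = (-30.00, 0.000). A1 meets PR tangentially, so HR is at right angles to PR, so H = R + (0, 4) = (-30.00, 4.000). On A1, R sits at bearing -90° from H; a 95° counterclockwise sweep puts S at bearing 5°, so S = H + 4.0·(cos 5°, sin 5°) = (-26.02, 4.349). Then |PS| = |S − P| = 26.38.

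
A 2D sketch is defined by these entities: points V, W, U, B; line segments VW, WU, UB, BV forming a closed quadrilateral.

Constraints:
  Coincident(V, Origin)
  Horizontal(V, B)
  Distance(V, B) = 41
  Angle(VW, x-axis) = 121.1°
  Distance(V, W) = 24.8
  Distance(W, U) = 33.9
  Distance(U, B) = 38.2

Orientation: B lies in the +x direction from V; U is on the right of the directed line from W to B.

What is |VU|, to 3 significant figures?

9.15

Checks: |WU| = 33.90 ✓; |UB| = 38.20 ✓.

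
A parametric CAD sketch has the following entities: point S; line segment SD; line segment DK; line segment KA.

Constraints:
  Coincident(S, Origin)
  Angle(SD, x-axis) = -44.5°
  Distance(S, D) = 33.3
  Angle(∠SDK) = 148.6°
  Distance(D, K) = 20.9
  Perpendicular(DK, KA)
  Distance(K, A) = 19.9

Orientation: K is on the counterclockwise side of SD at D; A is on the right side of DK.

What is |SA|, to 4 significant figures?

61.81

S is at the origin; SD runs at -44.5° with length 33.3, so D = 33.3·(cos -44.5°, sin -44.5°) = (23.75, -23.34). ∠SDK = 148.6°, so DK runs at -44.5° + (180° − 148.6°) = -13.10° from the x-axis; with |DK| = 20.9, K = D + 20.9·(cos -13.10°, sin -13.10°) = (44.11, -28.08). The perpendicularity gives KA at right angles to DK; with |KA| = 19.9 on the right of DK, A = K + 19.9·(-0.2267, -0.9740) = (39.60, -47.46). Then |SA| = |A − S| = 61.81.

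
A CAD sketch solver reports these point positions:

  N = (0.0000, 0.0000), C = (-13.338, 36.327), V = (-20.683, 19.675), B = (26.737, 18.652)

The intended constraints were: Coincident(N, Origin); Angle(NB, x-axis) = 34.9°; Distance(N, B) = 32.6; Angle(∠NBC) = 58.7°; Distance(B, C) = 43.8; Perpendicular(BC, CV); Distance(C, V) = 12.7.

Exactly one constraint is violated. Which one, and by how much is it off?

Distance(C, V) = 12.7 — off by 5.50.

N = (0.00, 0.00) ✓; NB at 34.90° ✓; |NB| = 32.60 ✓; ∠NBC = 58.70° ✓; |BC| = 43.80 ✓; ∠(BC, CV) = 90.00° ✓; |CV| = 18.20 ✗.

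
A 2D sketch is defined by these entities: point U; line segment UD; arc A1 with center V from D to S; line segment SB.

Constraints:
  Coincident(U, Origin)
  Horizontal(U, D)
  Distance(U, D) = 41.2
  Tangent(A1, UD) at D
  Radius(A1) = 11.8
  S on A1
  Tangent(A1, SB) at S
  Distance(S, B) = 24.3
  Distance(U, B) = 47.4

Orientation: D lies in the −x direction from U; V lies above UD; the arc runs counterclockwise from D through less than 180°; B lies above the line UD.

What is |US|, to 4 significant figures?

31.84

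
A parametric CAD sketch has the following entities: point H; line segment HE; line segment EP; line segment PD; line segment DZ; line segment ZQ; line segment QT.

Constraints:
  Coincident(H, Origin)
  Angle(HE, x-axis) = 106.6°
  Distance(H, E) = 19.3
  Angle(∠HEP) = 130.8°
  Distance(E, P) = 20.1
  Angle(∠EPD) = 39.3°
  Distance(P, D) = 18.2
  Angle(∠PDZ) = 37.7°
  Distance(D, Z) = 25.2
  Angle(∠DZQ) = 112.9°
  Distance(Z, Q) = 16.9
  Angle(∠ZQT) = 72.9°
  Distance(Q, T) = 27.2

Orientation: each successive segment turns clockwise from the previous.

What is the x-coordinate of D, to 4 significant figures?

7.439

H is at the origin; HE runs at 106.6° with length 19.3, so E = (-5.514, 18.50). ∠HEP = 130.8° gives EP at 57.40° from the x-axis; with |EP| = 20.1, P = (5.316, 35.43). ∠EPD = 39.3° gives PD at -83.30° from the x-axis; with |PD| = 18.2, D = (7.439, 17.35). So D.x = 7.439.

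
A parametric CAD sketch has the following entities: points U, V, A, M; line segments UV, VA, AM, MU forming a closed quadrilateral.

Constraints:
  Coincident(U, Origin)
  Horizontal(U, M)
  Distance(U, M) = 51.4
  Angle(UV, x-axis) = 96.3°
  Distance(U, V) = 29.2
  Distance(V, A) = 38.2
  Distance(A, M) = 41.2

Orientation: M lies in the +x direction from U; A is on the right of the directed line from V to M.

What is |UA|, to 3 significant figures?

12.6

Checks: UV at 96.30° ✓; |VA| = 38.20 ✓; |AM| = 41.20 ✓.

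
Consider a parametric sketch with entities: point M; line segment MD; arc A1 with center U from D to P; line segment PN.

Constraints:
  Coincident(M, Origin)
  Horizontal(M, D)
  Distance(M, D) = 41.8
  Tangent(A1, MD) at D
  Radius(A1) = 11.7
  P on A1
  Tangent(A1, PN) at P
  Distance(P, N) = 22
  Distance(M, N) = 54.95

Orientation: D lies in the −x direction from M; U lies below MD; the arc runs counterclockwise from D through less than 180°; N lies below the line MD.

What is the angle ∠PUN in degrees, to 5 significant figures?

61.995°

Checks: |UP| = 11.70 ✓; ∠(UP, PN) = 90.00° ✓; |PN| = 22.00 ✓; |MN| = 54.95 ✓.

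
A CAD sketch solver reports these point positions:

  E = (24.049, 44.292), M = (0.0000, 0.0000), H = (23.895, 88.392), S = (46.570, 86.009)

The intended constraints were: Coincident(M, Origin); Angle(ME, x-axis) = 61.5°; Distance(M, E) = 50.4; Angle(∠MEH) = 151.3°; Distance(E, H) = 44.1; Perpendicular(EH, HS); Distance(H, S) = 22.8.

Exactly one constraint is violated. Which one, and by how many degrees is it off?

Perpendicular(EH, HS) — off by 6.20°.

M = (0.00, 0.00) ✓; ME at 61.50° ✓; |ME| = 50.40 ✓; ∠MEH = 151.3° ✓; |EH| = 44.10 ✓; ∠(EH, HS) = 96.20° ✗; |HS| = 22.80 ✓.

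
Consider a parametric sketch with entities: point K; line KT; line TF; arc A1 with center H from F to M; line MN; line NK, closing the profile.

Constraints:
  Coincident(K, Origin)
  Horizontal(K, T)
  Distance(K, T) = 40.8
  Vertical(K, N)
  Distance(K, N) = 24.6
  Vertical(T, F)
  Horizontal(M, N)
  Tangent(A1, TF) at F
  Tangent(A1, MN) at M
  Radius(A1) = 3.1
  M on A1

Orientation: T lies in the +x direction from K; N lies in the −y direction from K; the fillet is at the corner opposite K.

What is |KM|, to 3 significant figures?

45.0

The virtual corner opposite K is at (40.8, -24.6). The tangent condition forces HF to be normal to TF and the tangent condition forces HM to be normal to MN, with radius 3.1, so the center H sits 3.1 in from both sides at H = (37.7, -21.5). That places the tangent points at F = (40.8, -21.5) on TF and M = (37.7, -24.6) on MN. Then |KM| = |M − K| = 45.0.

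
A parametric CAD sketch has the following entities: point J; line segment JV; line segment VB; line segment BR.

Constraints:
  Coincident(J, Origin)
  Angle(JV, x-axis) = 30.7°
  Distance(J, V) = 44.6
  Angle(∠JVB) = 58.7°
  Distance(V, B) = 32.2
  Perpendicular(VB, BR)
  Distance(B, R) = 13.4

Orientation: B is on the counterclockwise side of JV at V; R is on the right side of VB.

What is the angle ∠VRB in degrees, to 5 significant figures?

67.405°

J is at the origin; JV runs at 30.7° with length 44.6, so V = 44.6·(cos 30.7°, sin 30.7°) = (38.349, 22.770). ∠JVB = 58.7°, so VB runs at 30.7° + (180° − 58.7°) = 152.00° from the x-axis; with |VB| = 32.2, B = V + 32.2·(cos 152.00°, sin 152.00°) = (9.9185, 37.887). The perpendicularity gives BR at right angles to VB; with |BR| = 13.4 on the right of VB, R = B + 13.4·(0.46947, 0.88295) = (16.209, 49.719). Then cos ∠VRB = RV·RB / (|RV||RB|), giving 67.405°.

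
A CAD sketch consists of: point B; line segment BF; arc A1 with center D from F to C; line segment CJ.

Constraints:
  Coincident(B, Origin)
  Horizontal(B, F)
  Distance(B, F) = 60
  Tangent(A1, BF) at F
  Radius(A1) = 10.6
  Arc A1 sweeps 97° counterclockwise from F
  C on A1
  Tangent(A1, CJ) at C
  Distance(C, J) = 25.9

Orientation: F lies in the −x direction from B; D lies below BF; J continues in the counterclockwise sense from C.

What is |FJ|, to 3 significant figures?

38.3

On A1, F sits at bearing 90° from D; a 97° counterclockwise sweep puts C at bearing 187°, so C = D + 10.6·(cos 187°, sin 187°) = (-70.5, -11.9). The tangent condition forces DC to be normal to CJ, so CJ runs along (−sin 187°, cos 187°); with |CJ| = 25.9, J = (-67.4, -37.6). Then |FJ| = |J − F| = 38.3.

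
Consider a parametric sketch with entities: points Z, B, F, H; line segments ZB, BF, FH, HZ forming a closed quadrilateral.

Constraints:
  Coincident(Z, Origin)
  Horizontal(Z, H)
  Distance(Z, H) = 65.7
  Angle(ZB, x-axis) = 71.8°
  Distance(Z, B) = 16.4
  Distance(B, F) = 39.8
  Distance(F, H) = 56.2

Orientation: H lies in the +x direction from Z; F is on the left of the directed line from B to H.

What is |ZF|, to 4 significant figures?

55.17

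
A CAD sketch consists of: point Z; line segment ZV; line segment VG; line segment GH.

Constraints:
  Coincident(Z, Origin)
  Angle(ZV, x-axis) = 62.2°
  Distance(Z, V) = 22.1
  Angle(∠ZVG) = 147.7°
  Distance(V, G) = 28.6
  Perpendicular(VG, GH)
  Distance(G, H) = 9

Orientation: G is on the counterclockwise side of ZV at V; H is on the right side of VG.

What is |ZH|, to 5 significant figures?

51.657

∠ZVG = 147.7°, so VG runs at 62.2° + (180° − 147.7°) = 94.500° from the x-axis; with |VG| = 28.6, G = V + 28.6·(cos 94.500°, sin 94.500°) = (8.0632, 48.061). VG ⟂ GH; with |GH| = 9.0 on the right of VG, H = G + 9.0·(0.99692, 0.078459) = (17.035, 48.767). Then |ZH| = |H − Z| = 51.657.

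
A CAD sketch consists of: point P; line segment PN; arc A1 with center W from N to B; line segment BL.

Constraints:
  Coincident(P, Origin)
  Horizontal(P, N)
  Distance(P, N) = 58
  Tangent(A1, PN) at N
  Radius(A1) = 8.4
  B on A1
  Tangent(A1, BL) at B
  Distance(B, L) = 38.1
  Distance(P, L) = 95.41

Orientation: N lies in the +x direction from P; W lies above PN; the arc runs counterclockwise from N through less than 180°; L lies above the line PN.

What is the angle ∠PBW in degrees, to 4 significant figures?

46.64°

Checks: |WB| = 8.400 ✓; ∠(WB, BL) = 90.00° ✓; |BL| = 38.10 ✓; |PL| = 95.41 ✓.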